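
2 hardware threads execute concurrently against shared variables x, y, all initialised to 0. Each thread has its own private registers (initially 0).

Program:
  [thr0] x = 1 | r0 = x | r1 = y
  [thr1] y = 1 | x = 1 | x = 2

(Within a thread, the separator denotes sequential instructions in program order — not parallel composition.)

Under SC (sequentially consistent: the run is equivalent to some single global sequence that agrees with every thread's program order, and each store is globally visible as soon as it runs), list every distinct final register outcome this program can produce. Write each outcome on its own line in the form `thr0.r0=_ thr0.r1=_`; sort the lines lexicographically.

outcome vector order: (thr0.r0,thr0.r1)
|SC outcomes| = 3

thr0.r0=1 thr0.r1=0
thr0.r0=1 thr0.r1=1
thr0.r0=2 thr0.r1=1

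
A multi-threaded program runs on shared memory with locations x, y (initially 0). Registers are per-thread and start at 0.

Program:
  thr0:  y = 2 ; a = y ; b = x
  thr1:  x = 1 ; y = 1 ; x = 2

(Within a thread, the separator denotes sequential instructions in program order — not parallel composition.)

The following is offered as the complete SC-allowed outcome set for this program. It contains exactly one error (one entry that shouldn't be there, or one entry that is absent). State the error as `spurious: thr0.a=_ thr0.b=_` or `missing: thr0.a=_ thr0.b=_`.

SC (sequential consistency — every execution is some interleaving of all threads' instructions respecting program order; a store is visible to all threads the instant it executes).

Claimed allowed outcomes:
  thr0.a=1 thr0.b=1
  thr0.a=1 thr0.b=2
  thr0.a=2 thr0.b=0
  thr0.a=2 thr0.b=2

missing: thr0.a=2 thr0.b=1

outcome vector order: (thr0.a,thr0.b)
SC (5): (1,1), (1,2), (2,0), (2,1), (2,2)
SC∖claimed = {(2,1)}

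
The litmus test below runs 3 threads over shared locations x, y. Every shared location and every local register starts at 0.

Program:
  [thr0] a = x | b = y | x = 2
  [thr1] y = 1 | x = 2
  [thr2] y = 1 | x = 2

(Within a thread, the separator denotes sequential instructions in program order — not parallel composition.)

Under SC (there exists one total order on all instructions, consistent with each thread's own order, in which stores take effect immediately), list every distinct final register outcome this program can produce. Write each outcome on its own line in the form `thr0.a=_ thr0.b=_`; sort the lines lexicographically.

outcome vector order: (thr0.a,thr0.b)
|SC outcomes| = 3

thr0.a=0 thr0.b=0
thr0.a=0 thr0.b=1
thr0.a=2 thr0.b=1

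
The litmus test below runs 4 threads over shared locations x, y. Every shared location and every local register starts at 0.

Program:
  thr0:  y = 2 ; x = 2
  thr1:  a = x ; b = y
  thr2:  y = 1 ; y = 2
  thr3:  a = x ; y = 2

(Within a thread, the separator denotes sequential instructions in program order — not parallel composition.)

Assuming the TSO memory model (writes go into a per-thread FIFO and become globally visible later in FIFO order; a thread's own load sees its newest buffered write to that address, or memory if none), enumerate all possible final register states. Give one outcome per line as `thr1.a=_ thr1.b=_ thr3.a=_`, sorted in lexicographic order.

thr1.a=0 thr1.b=0 thr3.a=0
thr1.a=0 thr1.b=0 thr3.a=2
thr1.a=0 thr1.b=1 thr3.a=0
thr1.a=0 thr1.b=1 thr3.a=2
thr1.a=0 thr1.b=2 thr3.a=0
thr1.a=0 thr1.b=2 thr3.a=2
thr1.a=2 thr1.b=1 thr3.a=0
thr1.a=2 thr1.b=1 thr3.a=2
thr1.a=2 thr1.b=2 thr3.a=0
thr1.a=2 thr1.b=2 thr3.a=2

outcome vector order: (thr1.a,thr1.b,thr3.a)
|TSO outcomes| = 10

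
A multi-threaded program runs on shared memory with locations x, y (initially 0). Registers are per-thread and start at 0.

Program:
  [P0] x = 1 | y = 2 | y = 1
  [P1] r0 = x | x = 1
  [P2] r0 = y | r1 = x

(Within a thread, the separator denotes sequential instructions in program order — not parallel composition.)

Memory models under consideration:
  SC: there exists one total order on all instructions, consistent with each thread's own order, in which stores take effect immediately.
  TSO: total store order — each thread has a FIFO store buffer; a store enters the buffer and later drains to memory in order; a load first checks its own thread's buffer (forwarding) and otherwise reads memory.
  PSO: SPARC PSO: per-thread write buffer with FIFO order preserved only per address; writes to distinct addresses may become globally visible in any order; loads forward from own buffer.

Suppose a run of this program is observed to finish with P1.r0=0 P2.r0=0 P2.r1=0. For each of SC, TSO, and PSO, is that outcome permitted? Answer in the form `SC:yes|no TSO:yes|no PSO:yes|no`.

outcome vector order: (P1.r0,P2.r0,P2.r1)
[SC] allowed = {<0 0 0>; <0 0 1>; <0 1 1>; <0 2 1>; <1 0 0>; <1 0 1>; <1 1 1>; <1 2 1>}
[TSO] allowed = {<0 0 0>; <0 0 1>; <0 1 1>; <0 2 1>; <1 0 0>; <1 0 1>; <1 1 1>; <1 2 1>}
[PSO] allowed = {<0 0 0>; <0 0 1>; <0 1 0>; <0 1 1>; <0 2 0>; <0 2 1>; <1 0 0>; <1 0 1>; <1 1 0>; <1 1 1>; <1 2 0>; <1 2 1>}
target <0 0 0> ∈ {SC,TSO,PSO}

SC:yes TSO:yes PSO:yes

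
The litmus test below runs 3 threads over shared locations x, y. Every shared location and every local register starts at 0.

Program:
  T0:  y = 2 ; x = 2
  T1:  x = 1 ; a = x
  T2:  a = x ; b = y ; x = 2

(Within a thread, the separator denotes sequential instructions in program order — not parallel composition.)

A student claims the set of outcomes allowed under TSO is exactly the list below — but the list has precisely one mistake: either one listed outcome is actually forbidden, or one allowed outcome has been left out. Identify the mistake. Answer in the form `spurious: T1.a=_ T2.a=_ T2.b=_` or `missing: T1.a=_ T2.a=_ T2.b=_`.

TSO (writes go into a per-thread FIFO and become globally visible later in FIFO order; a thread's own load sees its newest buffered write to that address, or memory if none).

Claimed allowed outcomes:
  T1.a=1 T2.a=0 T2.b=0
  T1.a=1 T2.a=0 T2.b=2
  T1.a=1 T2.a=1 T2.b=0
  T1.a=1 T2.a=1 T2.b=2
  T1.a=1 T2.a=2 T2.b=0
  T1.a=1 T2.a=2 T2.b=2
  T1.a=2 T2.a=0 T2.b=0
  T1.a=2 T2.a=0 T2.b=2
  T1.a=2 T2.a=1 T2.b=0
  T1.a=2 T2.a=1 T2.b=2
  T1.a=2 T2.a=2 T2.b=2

outcome vector order: (T1.a,T2.a,T2.b)
TSO (10): 1/0/0; 1/0/2; 1/1/0; 1/1/2; 1/2/2; 2/0/0; 2/0/2; 2/1/0; 2/1/2; 2/2/2
claimed∖TSO = {1/2/0}

spurious: T1.a=1 T2.a=2 T2.b=0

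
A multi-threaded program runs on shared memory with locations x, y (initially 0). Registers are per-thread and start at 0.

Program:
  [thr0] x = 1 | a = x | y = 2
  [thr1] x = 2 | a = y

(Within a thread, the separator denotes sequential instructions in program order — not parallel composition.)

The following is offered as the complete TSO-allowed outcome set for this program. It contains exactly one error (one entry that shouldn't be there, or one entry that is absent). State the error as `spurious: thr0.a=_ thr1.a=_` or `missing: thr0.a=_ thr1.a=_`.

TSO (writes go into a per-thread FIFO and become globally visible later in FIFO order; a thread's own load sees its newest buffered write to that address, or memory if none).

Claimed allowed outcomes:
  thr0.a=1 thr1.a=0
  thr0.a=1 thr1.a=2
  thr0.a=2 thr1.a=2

missing: thr0.a=2 thr1.a=0

outcome vector order: (thr0.a,thr1.a)
TSO: 4 outcomes — {1/0 1/2 2/0 2/2}
TSO∖claimed = {2/0}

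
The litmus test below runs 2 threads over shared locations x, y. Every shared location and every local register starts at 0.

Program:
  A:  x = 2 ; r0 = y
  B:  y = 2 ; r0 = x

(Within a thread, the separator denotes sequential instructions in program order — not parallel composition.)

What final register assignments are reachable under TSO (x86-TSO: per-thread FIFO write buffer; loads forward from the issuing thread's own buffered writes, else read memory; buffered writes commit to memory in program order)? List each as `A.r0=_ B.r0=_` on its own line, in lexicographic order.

A.r0=0 B.r0=0
A.r0=0 B.r0=2
A.r0=2 B.r0=0
A.r0=2 B.r0=2

outcome vector order: (A.r0,B.r0)
|TSO outcomes| = 4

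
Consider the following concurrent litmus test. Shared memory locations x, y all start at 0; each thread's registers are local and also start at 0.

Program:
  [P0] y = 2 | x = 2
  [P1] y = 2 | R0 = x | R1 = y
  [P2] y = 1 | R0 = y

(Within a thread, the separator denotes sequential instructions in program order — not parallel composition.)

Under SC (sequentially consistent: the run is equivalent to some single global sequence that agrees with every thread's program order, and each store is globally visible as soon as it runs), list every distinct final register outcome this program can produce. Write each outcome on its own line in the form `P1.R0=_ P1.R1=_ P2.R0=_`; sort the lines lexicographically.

outcome vector order: (P1.R0,P1.R1,P2.R0)
|SC outcomes| = 7

P1.R0=0 P1.R1=1 P2.R0=1
P1.R0=0 P1.R1=1 P2.R0=2
P1.R0=0 P1.R1=2 P2.R0=1
P1.R0=0 P1.R1=2 P2.R0=2
P1.R0=2 P1.R1=1 P2.R0=1
P1.R0=2 P1.R1=2 P2.R0=1
P1.R0=2 P1.R1=2 P2.R0=2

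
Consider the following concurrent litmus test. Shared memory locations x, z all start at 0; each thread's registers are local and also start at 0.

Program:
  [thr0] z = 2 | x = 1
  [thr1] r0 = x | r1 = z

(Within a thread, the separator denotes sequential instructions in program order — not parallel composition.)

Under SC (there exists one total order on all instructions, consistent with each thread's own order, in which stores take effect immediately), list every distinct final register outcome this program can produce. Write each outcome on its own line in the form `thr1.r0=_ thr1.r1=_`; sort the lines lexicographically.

outcome vector order: (thr1.r0,thr1.r1)
|SC outcomes| = 3

thr1.r0=0 thr1.r1=0
thr1.r0=0 thr1.r1=2
thr1.r0=1 thr1.r1=2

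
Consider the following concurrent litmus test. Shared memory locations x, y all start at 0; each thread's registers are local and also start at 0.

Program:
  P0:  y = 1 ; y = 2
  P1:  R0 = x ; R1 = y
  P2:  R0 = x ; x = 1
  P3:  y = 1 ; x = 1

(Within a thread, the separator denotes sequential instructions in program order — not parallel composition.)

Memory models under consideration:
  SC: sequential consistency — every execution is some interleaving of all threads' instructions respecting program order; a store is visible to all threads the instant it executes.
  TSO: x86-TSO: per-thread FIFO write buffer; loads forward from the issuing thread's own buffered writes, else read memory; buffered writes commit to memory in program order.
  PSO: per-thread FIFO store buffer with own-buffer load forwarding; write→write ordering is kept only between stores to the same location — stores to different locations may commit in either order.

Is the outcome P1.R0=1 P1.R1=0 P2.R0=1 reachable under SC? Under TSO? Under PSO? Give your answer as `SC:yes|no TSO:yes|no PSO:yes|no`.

SC:no TSO:no PSO:yes

outcome vector order: (P1.R0,P1.R1,P2.R0)
under SC → <0 0 0>, <0 0 1>, <0 1 0>, <0 1 1>, <0 2 0>, <0 2 1>, <1 0 0>, <1 1 0>, <1 1 1>, <1 2 0>, <1 2 1>
under TSO → <0 0 0>, <0 0 1>, <0 1 0>, <0 1 1>, <0 2 0>, <0 2 1>, <1 0 0>, <1 1 0>, <1 1 1>, <1 2 0>, <1 2 1>
under PSO → <0 0 0>, <0 0 1>, <0 1 0>, <0 1 1>, <0 2 0>, <0 2 1>, <1 0 0>, <1 0 1>, <1 1 0>, <1 1 1>, <1 2 0>, <1 2 1>
target <1 0 1> ∈ {PSO}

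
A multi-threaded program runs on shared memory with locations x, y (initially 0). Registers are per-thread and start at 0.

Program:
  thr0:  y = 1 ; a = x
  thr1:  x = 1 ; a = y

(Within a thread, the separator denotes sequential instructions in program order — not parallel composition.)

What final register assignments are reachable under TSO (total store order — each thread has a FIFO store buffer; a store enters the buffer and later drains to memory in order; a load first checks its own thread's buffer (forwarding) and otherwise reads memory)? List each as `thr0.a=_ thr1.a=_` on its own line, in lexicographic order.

thr0.a=0 thr1.a=0
thr0.a=0 thr1.a=1
thr0.a=1 thr1.a=0
thr0.a=1 thr1.a=1

outcome vector order: (thr0.a,thr1.a)
|TSO outcomes| = 4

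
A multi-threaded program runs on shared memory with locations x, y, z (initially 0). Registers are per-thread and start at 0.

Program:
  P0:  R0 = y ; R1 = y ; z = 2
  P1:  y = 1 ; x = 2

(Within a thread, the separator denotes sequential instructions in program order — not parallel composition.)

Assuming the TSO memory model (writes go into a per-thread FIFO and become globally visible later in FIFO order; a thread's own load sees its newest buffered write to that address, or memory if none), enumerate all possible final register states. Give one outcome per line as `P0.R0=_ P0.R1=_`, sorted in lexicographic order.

P0.R0=0 P0.R1=0
P0.R0=0 P0.R1=1
P0.R0=1 P0.R1=1

outcome vector order: (P0.R0,P0.R1)
|TSO outcomes| = 3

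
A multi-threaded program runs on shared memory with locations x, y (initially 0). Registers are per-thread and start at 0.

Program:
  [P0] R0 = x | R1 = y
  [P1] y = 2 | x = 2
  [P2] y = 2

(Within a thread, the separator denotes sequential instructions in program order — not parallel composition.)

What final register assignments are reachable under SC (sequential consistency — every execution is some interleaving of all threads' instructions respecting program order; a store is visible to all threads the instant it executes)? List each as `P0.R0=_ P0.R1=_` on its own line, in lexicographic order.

outcome vector order: (P0.R0,P0.R1)
|SC outcomes| = 3

P0.R0=0 P0.R1=0
P0.R0=0 P0.R1=2
P0.R0=2 P0.R1=2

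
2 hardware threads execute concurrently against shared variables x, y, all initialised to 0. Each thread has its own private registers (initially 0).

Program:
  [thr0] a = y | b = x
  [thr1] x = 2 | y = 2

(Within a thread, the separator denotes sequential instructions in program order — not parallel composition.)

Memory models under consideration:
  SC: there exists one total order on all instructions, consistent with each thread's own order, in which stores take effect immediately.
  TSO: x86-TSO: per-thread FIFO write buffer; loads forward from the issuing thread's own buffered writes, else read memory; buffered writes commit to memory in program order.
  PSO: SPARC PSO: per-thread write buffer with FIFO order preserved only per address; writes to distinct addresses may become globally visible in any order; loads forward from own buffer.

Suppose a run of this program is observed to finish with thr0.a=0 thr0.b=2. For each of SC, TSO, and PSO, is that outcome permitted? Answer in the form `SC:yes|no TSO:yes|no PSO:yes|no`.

outcome vector order: (thr0.a,thr0.b)
SC (3): (0,0); (0,2); (2,2)
TSO (3): (0,0); (0,2); (2,2)
PSO (4): (0,0); (0,2); (2,0); (2,2)
target (0,2) ∈ {SC,TSO,PSO}

SC:yes TSO:yes PSO:yes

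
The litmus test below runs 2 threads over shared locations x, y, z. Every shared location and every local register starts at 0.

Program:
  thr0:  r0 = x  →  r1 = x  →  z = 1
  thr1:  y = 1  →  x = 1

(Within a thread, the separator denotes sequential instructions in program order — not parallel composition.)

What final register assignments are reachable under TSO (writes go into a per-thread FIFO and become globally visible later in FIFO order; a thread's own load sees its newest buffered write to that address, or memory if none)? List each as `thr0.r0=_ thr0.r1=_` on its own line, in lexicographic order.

thr0.r0=0 thr0.r1=0
thr0.r0=0 thr0.r1=1
thr0.r0=1 thr0.r1=1

outcome vector order: (thr0.r0,thr0.r1)
|TSO outcomes| = 3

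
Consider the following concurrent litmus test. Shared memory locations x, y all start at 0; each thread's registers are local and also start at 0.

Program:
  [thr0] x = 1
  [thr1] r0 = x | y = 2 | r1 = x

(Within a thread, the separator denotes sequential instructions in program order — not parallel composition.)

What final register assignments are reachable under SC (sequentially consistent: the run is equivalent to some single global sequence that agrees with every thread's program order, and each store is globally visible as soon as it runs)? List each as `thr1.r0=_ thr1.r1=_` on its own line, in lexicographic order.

thr1.r0=0 thr1.r1=0
thr1.r0=0 thr1.r1=1
thr1.r0=1 thr1.r1=1

outcome vector order: (thr1.r0,thr1.r1)
|SC outcomes| = 3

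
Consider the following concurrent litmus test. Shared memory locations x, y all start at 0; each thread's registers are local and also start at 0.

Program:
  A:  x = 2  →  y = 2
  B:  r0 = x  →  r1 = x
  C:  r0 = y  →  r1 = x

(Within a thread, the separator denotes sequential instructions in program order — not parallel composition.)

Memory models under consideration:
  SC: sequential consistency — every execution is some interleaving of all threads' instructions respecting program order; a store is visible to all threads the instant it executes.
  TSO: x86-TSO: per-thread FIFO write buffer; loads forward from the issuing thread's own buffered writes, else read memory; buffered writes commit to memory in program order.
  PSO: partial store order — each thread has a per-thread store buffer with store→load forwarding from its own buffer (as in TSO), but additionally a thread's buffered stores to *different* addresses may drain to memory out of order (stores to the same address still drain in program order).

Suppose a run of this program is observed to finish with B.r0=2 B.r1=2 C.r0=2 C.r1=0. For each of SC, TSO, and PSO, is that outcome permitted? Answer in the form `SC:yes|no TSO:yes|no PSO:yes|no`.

SC:no TSO:no PSO:yes

outcome vector order: (B.r0,B.r1,C.r0,C.r1)
[SC] allowed = {(0,0,0,0), (0,0,0,2), (0,0,2,2), (0,2,0,0), (0,2,0,2), (0,2,2,2), (2,2,0,0), (2,2,0,2), (2,2,2,2)}
[TSO] allowed = {(0,0,0,0), (0,0,0,2), (0,0,2,2), (0,2,0,0), (0,2,0,2), (0,2,2,2), (2,2,0,0), (2,2,0,2), (2,2,2,2)}
[PSO] allowed = {(0,0,0,0), (0,0,0,2), (0,0,2,0), (0,0,2,2), (0,2,0,0), (0,2,0,2), (0,2,2,0), (0,2,2,2), (2,2,0,0), (2,2,0,2), (2,2,2,0), (2,2,2,2)}
target (2,2,2,0) ∈ {PSO}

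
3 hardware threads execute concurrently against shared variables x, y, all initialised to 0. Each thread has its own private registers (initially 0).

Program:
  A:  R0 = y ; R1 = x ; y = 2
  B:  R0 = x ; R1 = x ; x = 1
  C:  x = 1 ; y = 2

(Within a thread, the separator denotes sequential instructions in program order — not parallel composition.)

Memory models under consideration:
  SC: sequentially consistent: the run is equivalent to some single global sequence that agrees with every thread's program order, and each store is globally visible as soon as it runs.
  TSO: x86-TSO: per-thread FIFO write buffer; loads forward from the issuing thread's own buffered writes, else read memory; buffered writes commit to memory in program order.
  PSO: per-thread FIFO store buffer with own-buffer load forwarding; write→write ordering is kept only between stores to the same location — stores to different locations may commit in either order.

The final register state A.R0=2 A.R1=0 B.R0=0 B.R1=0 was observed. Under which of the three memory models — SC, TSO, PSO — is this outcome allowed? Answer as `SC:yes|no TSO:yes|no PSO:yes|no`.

outcome vector order: (A.R0,A.R1,B.R0,B.R1)
SC: 9 outcomes — {0/0/0/0 0/0/0/1 0/0/1/1 0/1/0/0 0/1/0/1 0/1/1/1 2/1/0/0 2/1/0/1 2/1/1/1}
TSO: 9 outcomes — {0/0/0/0 0/0/0/1 0/0/1/1 0/1/0/0 0/1/0/1 0/1/1/1 2/1/0/0 2/1/0/1 2/1/1/1}
PSO: 12 outcomes — {0/0/0/0 0/0/0/1 0/0/1/1 0/1/0/0 0/1/0/1 0/1/1/1 2/0/0/0 2/0/0/1 2/0/1/1 2/1/0/0 2/1/0/1 2/1/1/1}
target 2/0/0/0 ∈ {PSO}

SC:no TSO:no PSO:yes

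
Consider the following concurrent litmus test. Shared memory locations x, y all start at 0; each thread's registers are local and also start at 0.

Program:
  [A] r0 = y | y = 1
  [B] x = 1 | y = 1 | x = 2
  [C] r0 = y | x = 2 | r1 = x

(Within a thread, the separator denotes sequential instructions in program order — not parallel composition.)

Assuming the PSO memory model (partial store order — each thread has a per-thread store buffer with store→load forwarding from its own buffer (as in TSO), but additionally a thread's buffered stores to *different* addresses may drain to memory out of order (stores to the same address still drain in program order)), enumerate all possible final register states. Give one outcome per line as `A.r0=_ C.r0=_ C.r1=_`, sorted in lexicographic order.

outcome vector order: (A.r0,C.r0,C.r1)
|PSO outcomes| = 8

A.r0=0 C.r0=0 C.r1=1
A.r0=0 C.r0=0 C.r1=2
A.r0=0 C.r0=1 C.r1=1
A.r0=0 C.r0=1 C.r1=2
A.r0=1 C.r0=0 C.r1=1
A.r0=1 C.r0=0 C.r1=2
A.r0=1 C.r0=1 C.r1=1
A.r0=1 C.r0=1 C.r1=2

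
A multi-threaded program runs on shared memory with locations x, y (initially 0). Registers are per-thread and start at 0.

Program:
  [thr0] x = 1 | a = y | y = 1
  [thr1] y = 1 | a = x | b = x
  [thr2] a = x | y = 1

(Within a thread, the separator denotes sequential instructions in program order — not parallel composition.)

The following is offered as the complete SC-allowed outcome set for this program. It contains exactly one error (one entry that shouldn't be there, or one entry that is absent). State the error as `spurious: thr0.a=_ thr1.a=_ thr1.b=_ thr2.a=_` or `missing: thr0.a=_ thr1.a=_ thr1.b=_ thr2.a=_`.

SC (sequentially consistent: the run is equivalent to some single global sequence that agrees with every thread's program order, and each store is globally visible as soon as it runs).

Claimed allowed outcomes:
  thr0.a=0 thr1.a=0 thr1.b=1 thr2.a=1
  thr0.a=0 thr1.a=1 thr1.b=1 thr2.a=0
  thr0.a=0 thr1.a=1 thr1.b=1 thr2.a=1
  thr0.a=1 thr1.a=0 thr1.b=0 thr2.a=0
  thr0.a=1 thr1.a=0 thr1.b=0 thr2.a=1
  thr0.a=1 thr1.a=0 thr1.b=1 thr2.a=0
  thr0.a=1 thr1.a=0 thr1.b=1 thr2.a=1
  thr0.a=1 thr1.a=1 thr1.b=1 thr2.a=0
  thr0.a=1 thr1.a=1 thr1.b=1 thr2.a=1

spurious: thr0.a=0 thr1.a=0 thr1.b=1 thr2.a=1

outcome vector order: (thr0.a,thr1.a,thr1.b,thr2.a)
SC (8): 0/1/1/0; 0/1/1/1; 1/0/0/0; 1/0/0/1; 1/0/1/0; 1/0/1/1; 1/1/1/0; 1/1/1/1
claimed∖SC = {0/0/1/1}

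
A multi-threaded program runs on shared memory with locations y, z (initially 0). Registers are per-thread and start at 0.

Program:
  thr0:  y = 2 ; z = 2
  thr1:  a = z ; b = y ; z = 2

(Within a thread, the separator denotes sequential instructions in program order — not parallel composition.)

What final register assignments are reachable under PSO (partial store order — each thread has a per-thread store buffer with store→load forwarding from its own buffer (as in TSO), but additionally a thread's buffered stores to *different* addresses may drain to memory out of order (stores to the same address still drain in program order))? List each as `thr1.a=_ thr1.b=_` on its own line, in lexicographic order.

thr1.a=0 thr1.b=0
thr1.a=0 thr1.b=2
thr1.a=2 thr1.b=0
thr1.a=2 thr1.b=2

outcome vector order: (thr1.a,thr1.b)
|PSO outcomes| = 4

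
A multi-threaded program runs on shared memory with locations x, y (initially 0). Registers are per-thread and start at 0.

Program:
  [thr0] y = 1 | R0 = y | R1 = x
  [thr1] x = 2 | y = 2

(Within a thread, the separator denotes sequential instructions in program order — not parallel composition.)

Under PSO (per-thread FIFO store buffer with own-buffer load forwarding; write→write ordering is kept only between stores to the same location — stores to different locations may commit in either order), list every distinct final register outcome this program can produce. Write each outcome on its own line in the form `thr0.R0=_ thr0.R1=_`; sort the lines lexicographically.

outcome vector order: (thr0.R0,thr0.R1)
|PSO outcomes| = 4

thr0.R0=1 thr0.R1=0
thr0.R0=1 thr0.R1=2
thr0.R0=2 thr0.R1=0
thr0.R0=2 thr0.R1=2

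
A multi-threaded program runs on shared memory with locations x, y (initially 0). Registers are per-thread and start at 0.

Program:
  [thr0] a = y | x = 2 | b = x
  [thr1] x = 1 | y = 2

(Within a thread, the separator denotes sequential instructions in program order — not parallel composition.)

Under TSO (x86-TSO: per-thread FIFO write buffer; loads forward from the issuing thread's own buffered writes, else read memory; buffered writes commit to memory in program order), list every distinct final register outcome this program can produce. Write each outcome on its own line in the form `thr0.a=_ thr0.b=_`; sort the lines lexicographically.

outcome vector order: (thr0.a,thr0.b)
|TSO outcomes| = 3

thr0.a=0 thr0.b=1
thr0.a=0 thr0.b=2
thr0.a=2 thr0.b=2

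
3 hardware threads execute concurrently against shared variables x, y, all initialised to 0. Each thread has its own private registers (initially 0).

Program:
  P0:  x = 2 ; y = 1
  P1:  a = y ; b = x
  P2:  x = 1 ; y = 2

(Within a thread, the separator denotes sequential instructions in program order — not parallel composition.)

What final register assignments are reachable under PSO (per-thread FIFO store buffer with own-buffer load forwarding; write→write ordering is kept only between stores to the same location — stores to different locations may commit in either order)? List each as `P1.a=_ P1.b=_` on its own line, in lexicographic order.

outcome vector order: (P1.a,P1.b)
|PSO outcomes| = 9

P1.a=0 P1.b=0
P1.a=0 P1.b=1
P1.a=0 P1.b=2
P1.a=1 P1.b=0
P1.a=1 P1.b=1
P1.a=1 P1.b=2
P1.a=2 P1.b=0
P1.a=2 P1.b=1
P1.a=2 P1.b=2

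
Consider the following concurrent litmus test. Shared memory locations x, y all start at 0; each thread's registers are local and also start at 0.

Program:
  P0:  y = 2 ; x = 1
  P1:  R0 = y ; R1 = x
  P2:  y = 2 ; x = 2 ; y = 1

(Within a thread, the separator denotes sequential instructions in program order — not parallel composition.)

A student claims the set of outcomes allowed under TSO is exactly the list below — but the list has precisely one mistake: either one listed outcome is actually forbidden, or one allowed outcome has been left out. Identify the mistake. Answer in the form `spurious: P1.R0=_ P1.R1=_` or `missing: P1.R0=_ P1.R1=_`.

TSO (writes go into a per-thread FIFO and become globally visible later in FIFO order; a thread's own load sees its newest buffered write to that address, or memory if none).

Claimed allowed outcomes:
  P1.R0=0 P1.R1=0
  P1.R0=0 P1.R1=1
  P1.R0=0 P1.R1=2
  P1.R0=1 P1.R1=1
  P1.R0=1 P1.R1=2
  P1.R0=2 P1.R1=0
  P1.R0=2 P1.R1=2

outcome vector order: (P1.R0,P1.R1)
TSO: 8 outcomes — {00; 01; 02; 11; 12; 20; 21; 22}
TSO∖claimed = {21}

missing: P1.R0=2 P1.R1=1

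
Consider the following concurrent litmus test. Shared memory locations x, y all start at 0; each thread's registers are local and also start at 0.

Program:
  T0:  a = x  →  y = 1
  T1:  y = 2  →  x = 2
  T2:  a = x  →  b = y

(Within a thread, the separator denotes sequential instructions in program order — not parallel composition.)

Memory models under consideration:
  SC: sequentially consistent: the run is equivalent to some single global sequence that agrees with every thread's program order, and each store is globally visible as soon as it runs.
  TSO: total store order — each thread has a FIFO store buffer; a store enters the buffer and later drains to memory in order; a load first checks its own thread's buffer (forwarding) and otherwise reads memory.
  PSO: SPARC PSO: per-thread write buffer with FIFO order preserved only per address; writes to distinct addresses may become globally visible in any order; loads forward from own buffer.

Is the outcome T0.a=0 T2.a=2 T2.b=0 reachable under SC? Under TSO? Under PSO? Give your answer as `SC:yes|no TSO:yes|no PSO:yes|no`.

outcome vector order: (T0.a,T2.a,T2.b)
under SC → 000, 001, 002, 021, 022, 200, 201, 202, 221, 222
under TSO → 000, 001, 002, 021, 022, 200, 201, 202, 221, 222
under PSO → 000, 001, 002, 020, 021, 022, 200, 201, 202, 220, 221, 222
target 020 ∈ {PSO}

SC:no TSO:no PSO:yes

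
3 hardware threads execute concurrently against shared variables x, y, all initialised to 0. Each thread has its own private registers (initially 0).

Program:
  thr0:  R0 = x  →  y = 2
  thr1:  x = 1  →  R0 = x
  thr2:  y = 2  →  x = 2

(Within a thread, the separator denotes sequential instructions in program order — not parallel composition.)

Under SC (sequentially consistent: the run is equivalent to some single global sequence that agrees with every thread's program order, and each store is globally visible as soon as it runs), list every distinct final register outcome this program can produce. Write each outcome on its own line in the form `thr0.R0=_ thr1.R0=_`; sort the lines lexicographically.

thr0.R0=0 thr1.R0=1
thr0.R0=0 thr1.R0=2
thr0.R0=1 thr1.R0=1
thr0.R0=1 thr1.R0=2
thr0.R0=2 thr1.R0=1
thr0.R0=2 thr1.R0=2

outcome vector order: (thr0.R0,thr1.R0)
|SC outcomes| = 6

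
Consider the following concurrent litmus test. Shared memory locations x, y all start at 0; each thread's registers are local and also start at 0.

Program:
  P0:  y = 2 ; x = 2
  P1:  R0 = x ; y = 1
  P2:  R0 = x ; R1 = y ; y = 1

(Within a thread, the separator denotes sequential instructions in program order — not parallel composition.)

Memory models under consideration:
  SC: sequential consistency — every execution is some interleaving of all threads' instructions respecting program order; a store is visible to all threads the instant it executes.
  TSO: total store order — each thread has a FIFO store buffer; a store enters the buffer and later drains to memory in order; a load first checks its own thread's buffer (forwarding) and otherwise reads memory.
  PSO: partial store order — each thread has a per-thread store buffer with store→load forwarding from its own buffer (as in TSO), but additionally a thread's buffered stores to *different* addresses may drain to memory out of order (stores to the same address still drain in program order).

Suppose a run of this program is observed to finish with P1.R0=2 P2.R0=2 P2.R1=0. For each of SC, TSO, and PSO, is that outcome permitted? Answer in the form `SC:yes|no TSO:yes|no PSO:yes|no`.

outcome vector order: (P1.R0,P2.R0,P2.R1)
SC (10): <0 0 0> <0 0 1> <0 0 2> <0 2 1> <0 2 2> <2 0 0> <2 0 1> <2 0 2> <2 2 1> <2 2 2>
TSO (10): <0 0 0> <0 0 1> <0 0 2> <0 2 1> <0 2 2> <2 0 0> <2 0 1> <2 0 2> <2 2 1> <2 2 2>
PSO (12): <0 0 0> <0 0 1> <0 0 2> <0 2 0> <0 2 1> <0 2 2> <2 0 0> <2 0 1> <2 0 2> <2 2 0> <2 2 1> <2 2 2>
target <2 2 0> ∈ {PSO}

SC:no TSO:no PSO:yes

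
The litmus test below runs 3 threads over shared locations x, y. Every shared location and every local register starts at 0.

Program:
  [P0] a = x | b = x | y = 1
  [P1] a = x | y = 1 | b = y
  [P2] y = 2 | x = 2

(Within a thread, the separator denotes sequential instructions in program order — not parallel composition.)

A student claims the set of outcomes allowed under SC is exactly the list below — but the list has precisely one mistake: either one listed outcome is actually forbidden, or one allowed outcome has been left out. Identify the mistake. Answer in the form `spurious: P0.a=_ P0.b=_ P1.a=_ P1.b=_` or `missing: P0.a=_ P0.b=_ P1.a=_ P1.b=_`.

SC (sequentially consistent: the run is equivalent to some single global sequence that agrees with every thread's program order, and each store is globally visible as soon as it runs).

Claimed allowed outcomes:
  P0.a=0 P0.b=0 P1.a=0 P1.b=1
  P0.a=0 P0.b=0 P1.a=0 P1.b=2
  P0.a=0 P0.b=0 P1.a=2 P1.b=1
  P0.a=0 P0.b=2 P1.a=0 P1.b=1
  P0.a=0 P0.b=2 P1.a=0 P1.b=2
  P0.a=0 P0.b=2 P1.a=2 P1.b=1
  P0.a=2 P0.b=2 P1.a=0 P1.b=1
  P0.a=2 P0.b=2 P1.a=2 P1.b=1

outcome vector order: (P0.a,P0.b,P1.a,P1.b)
under SC → 0/0/0/1, 0/0/0/2, 0/0/2/1, 0/2/0/1, 0/2/0/2, 0/2/2/1, 2/2/0/1, 2/2/0/2, 2/2/2/1
SC∖claimed = {2/2/0/2}

missing: P0.a=2 P0.b=2 P1.a=0 P1.b=2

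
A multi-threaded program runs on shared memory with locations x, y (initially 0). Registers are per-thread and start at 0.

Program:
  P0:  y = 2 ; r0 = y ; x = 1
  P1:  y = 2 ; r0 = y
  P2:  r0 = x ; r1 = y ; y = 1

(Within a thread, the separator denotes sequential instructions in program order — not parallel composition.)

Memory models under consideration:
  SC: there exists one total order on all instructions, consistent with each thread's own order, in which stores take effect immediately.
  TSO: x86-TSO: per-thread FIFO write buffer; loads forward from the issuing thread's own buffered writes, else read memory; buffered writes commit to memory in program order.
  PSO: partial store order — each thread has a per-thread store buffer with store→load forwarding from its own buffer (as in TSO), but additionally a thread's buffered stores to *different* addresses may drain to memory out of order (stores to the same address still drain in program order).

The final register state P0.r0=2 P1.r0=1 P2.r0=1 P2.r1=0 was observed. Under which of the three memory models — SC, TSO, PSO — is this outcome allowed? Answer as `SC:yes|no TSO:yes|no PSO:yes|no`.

outcome vector order: (P0.r0,P1.r0,P2.r0,P2.r1)
SC (10): (1,1,0,0) (1,1,0,2) (1,2,0,0) (1,2,0,2) (2,1,0,0) (2,1,0,2) (2,1,1,2) (2,2,0,0) (2,2,0,2) (2,2,1,2)
TSO (10): (1,1,0,0) (1,1,0,2) (1,2,0,0) (1,2,0,2) (2,1,0,0) (2,1,0,2) (2,1,1,2) (2,2,0,0) (2,2,0,2) (2,2,1,2)
PSO (12): (1,1,0,0) (1,1,0,2) (1,2,0,0) (1,2,0,2) (2,1,0,0) (2,1,0,2) (2,1,1,0) (2,1,1,2) (2,2,0,0) (2,2,0,2) (2,2,1,0) (2,2,1,2)
target (2,1,1,0) ∈ {PSO}

SC:no TSO:no PSO:yes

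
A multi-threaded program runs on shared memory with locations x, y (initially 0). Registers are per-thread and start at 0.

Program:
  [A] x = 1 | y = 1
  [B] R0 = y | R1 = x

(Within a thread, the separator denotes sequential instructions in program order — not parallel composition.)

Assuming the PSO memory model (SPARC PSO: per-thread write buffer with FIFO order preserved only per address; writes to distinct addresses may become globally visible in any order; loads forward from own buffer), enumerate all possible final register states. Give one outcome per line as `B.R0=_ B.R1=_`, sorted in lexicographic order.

outcome vector order: (B.R0,B.R1)
|PSO outcomes| = 4

B.R0=0 B.R1=0
B.R0=0 B.R1=1
B.R0=1 B.R1=0
B.R0=1 B.R1=1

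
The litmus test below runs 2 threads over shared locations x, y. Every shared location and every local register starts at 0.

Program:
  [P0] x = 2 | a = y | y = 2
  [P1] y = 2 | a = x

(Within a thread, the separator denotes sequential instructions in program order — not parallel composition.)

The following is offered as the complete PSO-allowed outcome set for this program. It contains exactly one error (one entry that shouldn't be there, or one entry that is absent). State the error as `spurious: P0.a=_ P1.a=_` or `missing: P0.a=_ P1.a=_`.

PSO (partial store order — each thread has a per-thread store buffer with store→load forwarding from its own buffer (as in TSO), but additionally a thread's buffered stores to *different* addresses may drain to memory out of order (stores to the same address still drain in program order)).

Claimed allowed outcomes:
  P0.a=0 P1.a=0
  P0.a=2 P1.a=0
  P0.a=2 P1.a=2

outcome vector order: (P0.a,P1.a)
under PSO → <0 0>, <0 2>, <2 0>, <2 2>
PSO∖claimed = {<0 2>}

missing: P0.a=0 P1.a=2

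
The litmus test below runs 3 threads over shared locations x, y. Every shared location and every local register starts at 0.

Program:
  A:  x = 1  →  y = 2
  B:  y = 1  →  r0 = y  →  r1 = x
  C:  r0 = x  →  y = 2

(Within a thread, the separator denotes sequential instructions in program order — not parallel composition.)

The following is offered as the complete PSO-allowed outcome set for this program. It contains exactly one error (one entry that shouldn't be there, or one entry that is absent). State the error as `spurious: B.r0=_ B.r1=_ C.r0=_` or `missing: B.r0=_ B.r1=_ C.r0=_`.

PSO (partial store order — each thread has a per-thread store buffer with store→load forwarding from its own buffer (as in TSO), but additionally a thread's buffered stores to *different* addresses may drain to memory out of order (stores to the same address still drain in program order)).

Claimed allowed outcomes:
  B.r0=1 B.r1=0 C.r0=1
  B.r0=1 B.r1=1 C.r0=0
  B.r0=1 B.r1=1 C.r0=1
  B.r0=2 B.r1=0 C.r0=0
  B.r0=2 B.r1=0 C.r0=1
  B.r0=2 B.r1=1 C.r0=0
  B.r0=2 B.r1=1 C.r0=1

outcome vector order: (B.r0,B.r1,C.r0)
PSO: 8 outcomes — {<1 0 0>, <1 0 1>, <1 1 0>, <1 1 1>, <2 0 0>, <2 0 1>, <2 1 0>, <2 1 1>}
PSO∖claimed = {<1 0 0>}

missing: B.r0=1 B.r1=0 C.r0=0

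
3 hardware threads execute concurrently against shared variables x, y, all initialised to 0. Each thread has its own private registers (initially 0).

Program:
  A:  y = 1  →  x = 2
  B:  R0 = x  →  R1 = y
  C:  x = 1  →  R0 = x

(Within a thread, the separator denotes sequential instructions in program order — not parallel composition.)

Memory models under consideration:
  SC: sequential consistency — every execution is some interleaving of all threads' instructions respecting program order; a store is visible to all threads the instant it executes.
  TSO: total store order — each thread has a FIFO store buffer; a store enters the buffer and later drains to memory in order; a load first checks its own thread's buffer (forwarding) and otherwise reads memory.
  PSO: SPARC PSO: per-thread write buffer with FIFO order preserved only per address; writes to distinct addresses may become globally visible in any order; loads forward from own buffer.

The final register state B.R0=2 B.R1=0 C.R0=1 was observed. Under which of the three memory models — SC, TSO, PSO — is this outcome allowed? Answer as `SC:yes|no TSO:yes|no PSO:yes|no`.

outcome vector order: (B.R0,B.R1,C.R0)
under SC → 001, 002, 011, 012, 101, 102, 111, 112, 211, 212
under TSO → 001, 002, 011, 012, 101, 102, 111, 112, 211, 212
under PSO → 001, 002, 011, 012, 101, 102, 111, 112, 201, 202, 211, 212
target 201 ∈ {PSO}

SC:no TSO:no PSO:yes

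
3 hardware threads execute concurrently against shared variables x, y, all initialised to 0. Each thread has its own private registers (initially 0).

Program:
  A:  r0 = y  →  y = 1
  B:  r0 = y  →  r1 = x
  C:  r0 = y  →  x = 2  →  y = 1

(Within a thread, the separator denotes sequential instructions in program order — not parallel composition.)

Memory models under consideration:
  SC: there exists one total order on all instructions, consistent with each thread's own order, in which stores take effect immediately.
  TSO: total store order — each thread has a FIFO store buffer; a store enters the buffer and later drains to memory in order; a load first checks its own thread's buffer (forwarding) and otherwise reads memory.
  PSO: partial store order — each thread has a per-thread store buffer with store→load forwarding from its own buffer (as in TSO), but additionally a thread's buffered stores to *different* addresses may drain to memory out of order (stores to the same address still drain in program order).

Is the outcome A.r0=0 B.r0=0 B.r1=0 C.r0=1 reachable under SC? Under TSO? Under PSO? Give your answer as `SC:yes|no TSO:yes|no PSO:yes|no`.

outcome vector order: (A.r0,B.r0,B.r1,C.r0)
[SC] allowed = {0/0/0/0; 0/0/0/1; 0/0/2/0; 0/0/2/1; 0/1/0/0; 0/1/0/1; 0/1/2/0; 0/1/2/1; 1/0/0/0; 1/0/2/0; 1/1/2/0}
[TSO] allowed = {0/0/0/0; 0/0/0/1; 0/0/2/0; 0/0/2/1; 0/1/0/0; 0/1/0/1; 0/1/2/0; 0/1/2/1; 1/0/0/0; 1/0/2/0; 1/1/2/0}
[PSO] allowed = {0/0/0/0; 0/0/0/1; 0/0/2/0; 0/0/2/1; 0/1/0/0; 0/1/0/1; 0/1/2/0; 0/1/2/1; 1/0/0/0; 1/0/2/0; 1/1/0/0; 1/1/2/0}
target 0/0/0/1 ∈ {SC,TSO,PSO}

SC:yes TSO:yes PSO:yes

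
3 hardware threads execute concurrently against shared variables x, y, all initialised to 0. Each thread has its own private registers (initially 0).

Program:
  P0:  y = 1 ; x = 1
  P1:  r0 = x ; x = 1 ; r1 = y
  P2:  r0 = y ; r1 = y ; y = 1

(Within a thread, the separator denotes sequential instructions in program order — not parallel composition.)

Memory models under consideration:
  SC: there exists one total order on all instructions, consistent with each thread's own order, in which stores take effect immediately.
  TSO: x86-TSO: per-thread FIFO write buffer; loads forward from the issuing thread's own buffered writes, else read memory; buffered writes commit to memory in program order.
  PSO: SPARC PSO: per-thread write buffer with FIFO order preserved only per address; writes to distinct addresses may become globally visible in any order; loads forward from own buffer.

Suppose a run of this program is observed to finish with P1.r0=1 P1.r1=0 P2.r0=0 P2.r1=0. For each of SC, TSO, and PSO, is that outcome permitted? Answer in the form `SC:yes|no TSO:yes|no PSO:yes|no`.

SC:no TSO:no PSO:yes

outcome vector order: (P1.r0,P1.r1,P2.r0,P2.r1)
under SC → 0000; 0001; 0011; 0100; 0101; 0111; 1100; 1101; 1111
under TSO → 0000; 0001; 0011; 0100; 0101; 0111; 1100; 1101; 1111
under PSO → 0000; 0001; 0011; 0100; 0101; 0111; 1000; 1001; 1011; 1100; 1101; 1111
target 1000 ∈ {PSO}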